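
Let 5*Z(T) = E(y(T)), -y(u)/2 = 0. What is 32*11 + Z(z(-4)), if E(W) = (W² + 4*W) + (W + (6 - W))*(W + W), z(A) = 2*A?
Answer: 352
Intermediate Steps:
y(u) = 0 (y(u) = -2*0 = 0)
E(W) = W² + 16*W (E(W) = (W² + 4*W) + 6*(2*W) = (W² + 4*W) + 12*W = W² + 16*W)
Z(T) = 0 (Z(T) = (0*(16 + 0))/5 = (0*16)/5 = (⅕)*0 = 0)
32*11 + Z(z(-4)) = 32*11 + 0 = 352 + 0 = 352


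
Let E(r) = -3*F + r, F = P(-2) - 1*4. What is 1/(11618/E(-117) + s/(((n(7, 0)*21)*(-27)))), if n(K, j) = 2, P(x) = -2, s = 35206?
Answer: -6237/925567 ≈ -0.0067386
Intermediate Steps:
F = -6 (F = -2 - 1*4 = -2 - 4 = -6)
E(r) = 18 + r (E(r) = -3*(-6) + r = 18 + r)
1/(11618/E(-117) + s/(((n(7, 0)*21)*(-27)))) = 1/(11618/(18 - 117) + 35206/(((2*21)*(-27)))) = 1/(11618/(-99) + 35206/((42*(-27)))) = 1/(11618*(-1/99) + 35206/(-1134)) = 1/(-11618/99 + 35206*(-1/1134)) = 1/(-11618/99 - 17603/567) = 1/(-925567/6237) = -6237/925567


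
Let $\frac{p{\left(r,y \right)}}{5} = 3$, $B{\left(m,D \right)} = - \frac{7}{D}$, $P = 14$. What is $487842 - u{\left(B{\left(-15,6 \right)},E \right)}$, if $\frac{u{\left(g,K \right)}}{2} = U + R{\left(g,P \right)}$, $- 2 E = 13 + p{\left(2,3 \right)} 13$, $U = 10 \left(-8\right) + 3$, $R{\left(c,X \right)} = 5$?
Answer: $487986$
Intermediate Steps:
$p{\left(r,y \right)} = 15$ ($p{\left(r,y \right)} = 5 \cdot 3 = 15$)
$U = -77$ ($U = -80 + 3 = -77$)
$E = -104$ ($E = - \frac{13 + 15 \cdot 13}{2} = - \frac{13 + 195}{2} = \left(- \frac{1}{2}\right) 208 = -104$)
$u{\left(g,K \right)} = -144$ ($u{\left(g,K \right)} = 2 \left(-77 + 5\right) = 2 \left(-72\right) = -144$)
$487842 - u{\left(B{\left(-15,6 \right)},E \right)} = 487842 - -144 = 487842 + 144 = 487986$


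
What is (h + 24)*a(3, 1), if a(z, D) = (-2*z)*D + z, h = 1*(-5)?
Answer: -57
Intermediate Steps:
h = -5
a(z, D) = z - 2*D*z (a(z, D) = -2*D*z + z = z - 2*D*z)
(h + 24)*a(3, 1) = (-5 + 24)*(3*(1 - 2*1)) = 19*(3*(1 - 2)) = 19*(3*(-1)) = 19*(-3) = -57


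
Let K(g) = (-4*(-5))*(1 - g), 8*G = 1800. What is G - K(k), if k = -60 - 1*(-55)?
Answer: 105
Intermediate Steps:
k = -5 (k = -60 + 55 = -5)
G = 225 (G = (1/8)*1800 = 225)
K(g) = 20 - 20*g (K(g) = 20*(1 - g) = 20 - 20*g)
G - K(k) = 225 - (20 - 20*(-5)) = 225 - (20 + 100) = 225 - 1*120 = 225 - 120 = 105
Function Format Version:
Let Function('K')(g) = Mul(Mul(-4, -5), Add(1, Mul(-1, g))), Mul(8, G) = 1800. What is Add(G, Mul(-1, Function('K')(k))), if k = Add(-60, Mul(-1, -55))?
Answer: 105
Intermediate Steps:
k = -5 (k = Add(-60, 55) = -5)
G = 225 (G = Mul(Rational(1, 8), 1800) = 225)
Function('K')(g) = Add(20, Mul(-20, g)) (Function('K')(g) = Mul(20, Add(1, Mul(-1, g))) = Add(20, Mul(-20, g)))
Add(G, Mul(-1, Function('K')(k))) = Add(225, Mul(-1, Add(20, Mul(-20, -5)))) = Add(225, Mul(-1, Add(20, 100))) = Add(225, Mul(-1, 120)) = Add(225, -120) = 105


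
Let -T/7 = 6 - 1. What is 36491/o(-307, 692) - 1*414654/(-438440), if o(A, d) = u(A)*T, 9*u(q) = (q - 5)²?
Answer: 7745731/9119552 ≈ 0.84935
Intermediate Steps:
u(q) = (-5 + q)²/9 (u(q) = (q - 5)²/9 = (-5 + q)²/9)
T = -35 (T = -7*(6 - 1) = -7*5 = -35)
o(A, d) = -35*(-5 + A)²/9 (o(A, d) = ((-5 + A)²/9)*(-35) = -35*(-5 + A)²/9)
36491/o(-307, 692) - 1*414654/(-438440) = 36491/((-35*(-5 - 307)²/9)) - 1*414654/(-438440) = 36491/((-35/9*(-312)²)) - 414654*(-1/438440) = 36491/((-35/9*97344)) + 207327/219220 = 36491/(-378560) + 207327/219220 = 36491*(-1/378560) + 207327/219220 = -401/4160 + 207327/219220 = 7745731/9119552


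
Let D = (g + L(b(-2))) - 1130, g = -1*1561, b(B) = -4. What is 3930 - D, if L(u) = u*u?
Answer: 6605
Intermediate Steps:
g = -1561
L(u) = u²
D = -2675 (D = (-1561 + (-4)²) - 1130 = (-1561 + 16) - 1130 = -1545 - 1130 = -2675)
3930 - D = 3930 - 1*(-2675) = 3930 + 2675 = 6605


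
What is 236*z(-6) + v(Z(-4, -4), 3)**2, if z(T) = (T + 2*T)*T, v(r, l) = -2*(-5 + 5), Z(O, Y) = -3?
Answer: 25488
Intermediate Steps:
v(r, l) = 0 (v(r, l) = -2*0 = 0)
z(T) = 3*T**2 (z(T) = (3*T)*T = 3*T**2)
236*z(-6) + v(Z(-4, -4), 3)**2 = 236*(3*(-6)**2) + 0**2 = 236*(3*36) + 0 = 236*108 + 0 = 25488 + 0 = 25488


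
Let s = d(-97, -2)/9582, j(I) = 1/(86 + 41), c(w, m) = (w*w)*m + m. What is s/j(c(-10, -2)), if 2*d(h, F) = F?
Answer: -127/9582 ≈ -0.013254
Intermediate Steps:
c(w, m) = m + m*w² (c(w, m) = w²*m + m = m*w² + m = m + m*w²)
j(I) = 1/127
d(h, F) = F/2
s = -1/9582 (s = ((½)*(-2))/9582 = -1*1/9582 = -1/9582 ≈ -0.00010436)
s/j(c(-10, -2)) = -1/(9582*1/127) = -1/9582*127 = -127/9582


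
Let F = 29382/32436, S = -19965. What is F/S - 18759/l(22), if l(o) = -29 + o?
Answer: 2024673655331/755515530 ≈ 2679.9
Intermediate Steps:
F = 4897/5406 (F = 29382*(1/32436) = 4897/5406 ≈ 0.90585)
F/S - 18759/l(22) = (4897/5406)/(-19965) - 18759/(-29 + 22) = (4897/5406)*(-1/19965) - 18759/(-7) = -4897/107930790 - 18759*(-⅐) = -4897/107930790 + 18759/7 = 2024673655331/755515530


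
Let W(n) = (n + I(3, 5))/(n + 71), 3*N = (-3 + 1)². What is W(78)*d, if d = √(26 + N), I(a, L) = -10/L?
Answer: 76*√246/447 ≈ 2.6667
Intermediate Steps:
N = 4/3 (N = (-3 + 1)²/3 = (⅓)*(-2)² = (⅓)*4 = 4/3 ≈ 1.3333)
d = √246/3 (d = √(26 + 4/3) = √(82/3) = √246/3 ≈ 5.2281)
W(n) = (-2 + n)/(71 + n) (W(n) = (n - 10/5)/(n + 71) = (n - 10*⅕)/(71 + n) = (n - 2)/(71 + n) = (-2 + n)/(71 + n))
W(78)*d = ((-2 + 78)/(71 + 78))*(√246/3) = (76/149)*(√246/3) = ((1/149)*76)*(√246/3) = 76*(√246/3)/149 = 76*√246/447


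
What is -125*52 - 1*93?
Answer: -6593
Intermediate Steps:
-125*52 - 1*93 = -6500 - 93 = -6593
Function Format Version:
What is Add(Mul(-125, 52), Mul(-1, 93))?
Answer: -6593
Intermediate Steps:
Add(Mul(-125, 52), Mul(-1, 93)) = Add(-6500, -93) = -6593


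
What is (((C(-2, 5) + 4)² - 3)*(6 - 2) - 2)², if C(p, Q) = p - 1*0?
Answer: 4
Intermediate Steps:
C(p, Q) = p (C(p, Q) = p + 0 = p)
(((C(-2, 5) + 4)² - 3)*(6 - 2) - 2)² = (((-2 + 4)² - 3)*(6 - 2) - 2)² = ((2² - 3)*4 - 2)² = ((4 - 3)*4 - 2)² = (1*4 - 2)² = (4 - 2)² = 2² = 4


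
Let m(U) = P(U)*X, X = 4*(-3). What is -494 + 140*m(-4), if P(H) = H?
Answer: 6226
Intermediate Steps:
X = -12
m(U) = -12*U (m(U) = U*(-12) = -12*U)
-494 + 140*m(-4) = -494 + 140*(-12*(-4)) = -494 + 140*48 = -494 + 6720 = 6226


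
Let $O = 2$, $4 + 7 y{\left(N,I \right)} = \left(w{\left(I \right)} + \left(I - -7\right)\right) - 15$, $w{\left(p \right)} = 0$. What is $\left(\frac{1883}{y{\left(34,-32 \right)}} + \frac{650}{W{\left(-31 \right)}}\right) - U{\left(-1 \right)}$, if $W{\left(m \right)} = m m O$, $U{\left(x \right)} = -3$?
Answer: $- \frac{12525789}{42284} \approx -296.23$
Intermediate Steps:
$y{\left(N,I \right)} = - \frac{12}{7} + \frac{I}{7}$ ($y{\left(N,I \right)} = - \frac{4}{7} + \frac{\left(0 + \left(I - -7\right)\right) - 15}{7} = - \frac{4}{7} + \frac{\left(0 + \left(I + 7\right)\right) - 15}{7} = - \frac{4}{7} + \frac{\left(0 + \left(7 + I\right)\right) - 15}{7} = - \frac{4}{7} + \frac{\left(7 + I\right) - 15}{7} = - \frac{4}{7} + \frac{-8 + I}{7} = - \frac{4}{7} + \left(- \frac{8}{7} + \frac{I}{7}\right) = - \frac{12}{7} + \frac{I}{7}$)
$W{\left(m \right)} = 2 m^{2}$ ($W{\left(m \right)} = m m 2 = m^{2} \cdot 2 = 2 m^{2}$)
$\left(\frac{1883}{y{\left(34,-32 \right)}} + \frac{650}{W{\left(-31 \right)}}\right) - U{\left(-1 \right)} = \left(\frac{1883}{- \frac{12}{7} + \frac{1}{7} \left(-32\right)} + \frac{650}{2 \left(-31\right)^{2}}\right) - -3 = \left(\frac{1883}{- \frac{12}{7} - \frac{32}{7}} + \frac{650}{2 \cdot 961}\right) + 3 = \left(\frac{1883}{- \frac{44}{7}} + \frac{650}{1922}\right) + 3 = \left(1883 \left(- \frac{7}{44}\right) + 650 \cdot \frac{1}{1922}\right) + 3 = \left(- \frac{13181}{44} + \frac{325}{961}\right) + 3 = - \frac{12652641}{42284} + 3 = - \frac{12525789}{42284}$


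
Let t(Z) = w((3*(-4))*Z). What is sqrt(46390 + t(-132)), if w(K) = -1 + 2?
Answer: sqrt(46391) ≈ 215.39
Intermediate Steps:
w(K) = 1
t(Z) = 1
sqrt(46390 + t(-132)) = sqrt(46390 + 1) = sqrt(46391)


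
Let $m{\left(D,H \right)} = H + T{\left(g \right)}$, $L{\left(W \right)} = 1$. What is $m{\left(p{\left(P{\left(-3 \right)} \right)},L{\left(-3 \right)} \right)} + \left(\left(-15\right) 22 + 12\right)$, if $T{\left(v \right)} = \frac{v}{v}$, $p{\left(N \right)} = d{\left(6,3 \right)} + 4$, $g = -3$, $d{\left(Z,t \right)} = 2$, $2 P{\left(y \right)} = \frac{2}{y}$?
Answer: $-316$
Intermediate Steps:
$P{\left(y \right)} = \frac{1}{y}$ ($P{\left(y \right)} = \frac{2 \frac{1}{y}}{2} = \frac{1}{y}$)
$p{\left(N \right)} = 6$ ($p{\left(N \right)} = 2 + 4 = 6$)
$T{\left(v \right)} = 1$
$m{\left(D,H \right)} = 1 + H$ ($m{\left(D,H \right)} = H + 1 = 1 + H$)
$m{\left(p{\left(P{\left(-3 \right)} \right)},L{\left(-3 \right)} \right)} + \left(\left(-15\right) 22 + 12\right) = \left(1 + 1\right) + \left(\left(-15\right) 22 + 12\right) = 2 + \left(-330 + 12\right) = 2 - 318 = -316$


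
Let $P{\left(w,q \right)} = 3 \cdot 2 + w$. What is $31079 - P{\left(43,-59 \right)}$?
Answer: $31030$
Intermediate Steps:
$P{\left(w,q \right)} = 6 + w$
$31079 - P{\left(43,-59 \right)} = 31079 - \left(6 + 43\right) = 31079 - 49 = 31030$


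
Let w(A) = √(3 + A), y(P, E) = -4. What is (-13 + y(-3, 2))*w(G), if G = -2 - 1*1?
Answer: 0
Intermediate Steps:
G = -3 (G = -2 - 1 = -3)
(-13 + y(-3, 2))*w(G) = (-13 - 4)*√(3 - 3) = -17*√0 = -17*0 = 0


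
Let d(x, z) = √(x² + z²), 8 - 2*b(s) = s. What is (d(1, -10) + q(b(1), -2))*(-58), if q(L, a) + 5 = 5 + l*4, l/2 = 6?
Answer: -2784 - 58*√101 ≈ -3366.9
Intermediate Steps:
l = 12 (l = 2*6 = 12)
b(s) = 4 - s/2
q(L, a) = 48 (q(L, a) = -5 + (5 + 12*4) = -5 + (5 + 48) = -5 + 53 = 48)
(d(1, -10) + q(b(1), -2))*(-58) = (√(1² + (-10)²) + 48)*(-58) = (√(1 + 100) + 48)*(-58) = (√101 + 48)*(-58) = (48 + √101)*(-58) = -2784 - 58*√101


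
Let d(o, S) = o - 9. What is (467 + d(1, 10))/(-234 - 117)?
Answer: -17/13 ≈ -1.3077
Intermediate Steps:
d(o, S) = -9 + o
(467 + d(1, 10))/(-234 - 117) = (467 + (-9 + 1))/(-234 - 117) = (467 - 8)/(-351) = 459*(-1/351) = -17/13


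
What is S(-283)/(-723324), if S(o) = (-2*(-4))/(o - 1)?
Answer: 1/25678002 ≈ 3.8944e-8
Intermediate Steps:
S(o) = 8/(-1 + o)
S(-283)/(-723324) = (8/(-1 - 283))/(-723324) = (8/(-284))*(-1/723324) = (8*(-1/284))*(-1/723324) = -2/71*(-1/723324) = 1/25678002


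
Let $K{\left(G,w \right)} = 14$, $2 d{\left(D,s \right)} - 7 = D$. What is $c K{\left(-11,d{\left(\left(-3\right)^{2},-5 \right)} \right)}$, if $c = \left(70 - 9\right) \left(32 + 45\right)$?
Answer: $65758$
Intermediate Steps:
$d{\left(D,s \right)} = \frac{7}{2} + \frac{D}{2}$
$c = 4697$ ($c = 61 \cdot 77 = 4697$)
$c K{\left(-11,d{\left(\left(-3\right)^{2},-5 \right)} \right)} = 4697 \cdot 14 = 65758$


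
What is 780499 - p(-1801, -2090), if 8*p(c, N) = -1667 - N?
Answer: 6243569/8 ≈ 7.8045e+5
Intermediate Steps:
p(c, N) = -1667/8 - N/8 (p(c, N) = (-1667 - N)/8 = -1667/8 - N/8)
780499 - p(-1801, -2090) = 780499 - (-1667/8 - ⅛*(-2090)) = 780499 - (-1667/8 + 1045/4) = 780499 - 1*423/8 = 780499 - 423/8 = 6243569/8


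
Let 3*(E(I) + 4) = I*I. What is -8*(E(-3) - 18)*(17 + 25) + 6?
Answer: 6390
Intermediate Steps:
E(I) = -4 + I²/3 (E(I) = -4 + (I*I)/3 = -4 + I²/3)
-8*(E(-3) - 18)*(17 + 25) + 6 = -8*((-4 + (⅓)*(-3)²) - 18)*(17 + 25) + 6 = -8*((-4 + (⅓)*9) - 18)*42 + 6 = -8*((-4 + 3) - 18)*42 + 6 = -8*(-1 - 18)*42 + 6 = -(-152)*42 + 6 = -8*(-798) + 6 = 6384 + 6 = 6390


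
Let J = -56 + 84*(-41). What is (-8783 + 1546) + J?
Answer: -10737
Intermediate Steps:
J = -3500 (J = -56 - 3444 = -3500)
(-8783 + 1546) + J = (-8783 + 1546) - 3500 = -7237 - 3500 = -10737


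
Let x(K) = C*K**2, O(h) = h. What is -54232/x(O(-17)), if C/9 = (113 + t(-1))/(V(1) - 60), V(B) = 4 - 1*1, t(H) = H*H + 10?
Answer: 257602/26877 ≈ 9.5845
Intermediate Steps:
t(H) = 10 + H**2 (t(H) = H**2 + 10 = 10 + H**2)
V(B) = 3 (V(B) = 4 - 1 = 3)
C = -372/19 (C = 9*((113 + (10 + (-1)**2))/(3 - 60)) = 9*((113 + (10 + 1))/(-57)) = 9*((113 + 11)*(-1/57)) = 9*(124*(-1/57)) = 9*(-124/57) = -372/19 ≈ -19.579)
x(K) = -372*K**2/19
-54232/x(O(-17)) = -54232/((-372/19*(-17)**2)) = -54232/((-372/19*289)) = -54232/(-107508/19) = -54232*(-19/107508) = 257602/26877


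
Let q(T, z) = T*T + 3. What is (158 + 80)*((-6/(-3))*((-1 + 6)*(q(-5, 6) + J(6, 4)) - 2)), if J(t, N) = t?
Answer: 79968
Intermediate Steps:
q(T, z) = 3 + T**2 (q(T, z) = T**2 + 3 = 3 + T**2)
(158 + 80)*((-6/(-3))*((-1 + 6)*(q(-5, 6) + J(6, 4)) - 2)) = (158 + 80)*((-6/(-3))*((-1 + 6)*((3 + (-5)**2) + 6) - 2)) = 238*((-6*(-1/3))*(5*((3 + 25) + 6) - 2)) = 238*(2*(5*(28 + 6) - 2)) = 238*(2*(5*34 - 2)) = 238*(2*(170 - 2)) = 238*(2*168) = 238*336 = 79968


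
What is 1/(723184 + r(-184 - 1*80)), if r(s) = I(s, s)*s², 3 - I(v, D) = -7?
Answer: 1/1420144 ≈ 7.0415e-7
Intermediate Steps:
I(v, D) = 10 (I(v, D) = 3 - 1*(-7) = 3 + 7 = 10)
r(s) = 10*s²
1/(723184 + r(-184 - 1*80)) = 1/(723184 + 10*(-184 - 1*80)²) = 1/(723184 + 10*(-184 - 80)²) = 1/(723184 + 10*(-264)²) = 1/(723184 + 10*69696) = 1/(723184 + 696960) = 1/1420144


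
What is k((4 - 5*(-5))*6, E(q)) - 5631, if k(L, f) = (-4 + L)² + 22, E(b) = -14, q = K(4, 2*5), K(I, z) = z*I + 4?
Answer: 23291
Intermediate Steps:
K(I, z) = 4 + I*z (K(I, z) = I*z + 4 = 4 + I*z)
q = 44 (q = 4 + 4*(2*5) = 4 + 4*10 = 4 + 40 = 44)
k(L, f) = 22 + (-4 + L)²
k((4 - 5*(-5))*6, E(q)) - 5631 = (22 + (-4 + (4 - 5*(-5))*6)²) - 5631 = (22 + (-4 + (4 + 25)*6)²) - 5631 = (22 + (-4 + 29*6)²) - 5631 = (22 + (-4 + 174)²) - 5631 = (22 + 170²) - 5631 = (22 + 28900) - 5631 = 28922 - 5631 = 23291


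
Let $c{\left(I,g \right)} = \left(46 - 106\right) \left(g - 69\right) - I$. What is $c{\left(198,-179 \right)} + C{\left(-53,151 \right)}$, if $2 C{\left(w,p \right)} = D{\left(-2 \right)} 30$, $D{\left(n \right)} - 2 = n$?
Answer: $14682$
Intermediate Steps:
$D{\left(n \right)} = 2 + n$
$C{\left(w,p \right)} = 0$ ($C{\left(w,p \right)} = \frac{\left(2 - 2\right) 30}{2} = \frac{0 \cdot 30}{2} = \frac{1}{2} \cdot 0 = 0$)
$c{\left(I,g \right)} = 4140 - I - 60 g$ ($c{\left(I,g \right)} = - 60 \left(-69 + g\right) - I = \left(4140 - 60 g\right) - I = 4140 - I - 60 g$)
$c{\left(198,-179 \right)} + C{\left(-53,151 \right)} = \left(4140 - 198 - -10740\right) + 0 = \left(4140 - 198 + 10740\right) + 0 = 14682 + 0 = 14682$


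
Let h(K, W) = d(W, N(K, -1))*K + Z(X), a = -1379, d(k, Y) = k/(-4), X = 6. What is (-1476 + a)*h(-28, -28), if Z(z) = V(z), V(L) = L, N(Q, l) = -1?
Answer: 542450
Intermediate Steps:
d(k, Y) = -k/4 (d(k, Y) = k*(-1/4) = -k/4)
Z(z) = z
h(K, W) = 6 - K*W/4 (h(K, W) = (-W/4)*K + 6 = -K*W/4 + 6 = 6 - K*W/4)
(-1476 + a)*h(-28, -28) = (-1476 - 1379)*(6 - 1/4*(-28)*(-28)) = -2855*(6 - 196) = -2855*(-190) = 542450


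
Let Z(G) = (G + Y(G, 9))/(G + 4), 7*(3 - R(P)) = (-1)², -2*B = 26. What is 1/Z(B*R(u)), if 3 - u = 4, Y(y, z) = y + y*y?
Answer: -203/7995 ≈ -0.025391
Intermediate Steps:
Y(y, z) = y + y²
u = -1 (u = 3 - 1*4 = 3 - 4 = -1)
B = -13 (B = -½*26 = -13)
R(P) = 20/7 (R(P) = 3 - ⅐*(-1)² = 3 - ⅐*1 = 3 - ⅐ = 20/7)
Z(G) = (G + G*(1 + G))/(4 + G) (Z(G) = (G + G*(1 + G))/(G + 4) = (G + G*(1 + G))/(4 + G))
1/Z(B*R(u)) = 1/((-13*20/7)*(2 - 13*20/7)/(4 - 13*20/7)) = 1/(-260*(2 - 260/7)/(7*(4 - 260/7))) = 1/(-260/7*(-246/7)/(-232/7)) = 1/(-260/7*(-7/232)*(-246/7)) = 1/(-7995/203) = -203/7995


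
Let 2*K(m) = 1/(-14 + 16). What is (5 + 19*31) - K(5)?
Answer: 2375/4 ≈ 593.75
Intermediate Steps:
K(m) = ¼ (K(m) = 1/(2*(-14 + 16)) = (½)/2 = (½)*(½) = ¼)
(5 + 19*31) - K(5) = (5 + 19*31) - 1*¼ = (5 + 589) - ¼ = 594 - ¼ = 2375/4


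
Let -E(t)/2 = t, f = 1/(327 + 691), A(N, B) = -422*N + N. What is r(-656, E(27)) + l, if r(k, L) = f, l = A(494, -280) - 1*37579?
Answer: -249972953/1018 ≈ -2.4555e+5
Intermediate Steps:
A(N, B) = -421*N
f = 1/1018 ≈ 0.00098232
E(t) = -2*t
l = -245553 (l = -421*494 - 1*37579 = -207974 - 37579 = -245553)
r(k, L) = 1/1018
r(-656, E(27)) + l = 1/1018 - 245553 = -249972953/1018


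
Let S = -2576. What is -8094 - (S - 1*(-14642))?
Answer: -20160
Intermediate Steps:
-8094 - (S - 1*(-14642)) = -8094 - (-2576 - 1*(-14642)) = -8094 - (-2576 + 14642) = -8094 - 1*12066 = -8094 - 12066 = -20160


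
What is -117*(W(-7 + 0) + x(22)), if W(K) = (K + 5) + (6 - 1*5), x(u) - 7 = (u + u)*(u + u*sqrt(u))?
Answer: -113958 - 113256*sqrt(22) ≈ -6.4518e+5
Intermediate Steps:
x(u) = 7 + 2*u*(u + u**(3/2)) (x(u) = 7 + (u + u)*(u + u*sqrt(u)) = 7 + (2*u)*(u + u**(3/2)) = 7 + 2*u*(u + u**(3/2)))
W(K) = 6 + K (W(K) = (5 + K) + (6 - 5) = (5 + K) + 1 = 6 + K)
-117*(W(-7 + 0) + x(22)) = -117*((6 + (-7 + 0)) + (7 + 2*22**2 + 2*22**(5/2))) = -117*((6 - 7) + (7 + 2*484 + 2*(484*sqrt(22)))) = -117*(-1 + (7 + 968 + 968*sqrt(22))) = -117*(-1 + (975 + 968*sqrt(22))) = -117*(974 + 968*sqrt(22)) = -113958 - 113256*sqrt(22)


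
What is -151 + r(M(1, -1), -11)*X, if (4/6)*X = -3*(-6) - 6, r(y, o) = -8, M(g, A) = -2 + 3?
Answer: -295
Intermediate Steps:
M(g, A) = 1
X = 18 (X = 3*(-3*(-6) - 6)/2 = 3*(18 - 6)/2 = (3/2)*12 = 18)
-151 + r(M(1, -1), -11)*X = -151 - 8*18 = -151 - 144 = -295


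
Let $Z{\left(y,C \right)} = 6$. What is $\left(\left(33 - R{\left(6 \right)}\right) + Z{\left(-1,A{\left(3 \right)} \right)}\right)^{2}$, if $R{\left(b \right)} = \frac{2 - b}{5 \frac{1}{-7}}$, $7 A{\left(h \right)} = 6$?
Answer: $\frac{27889}{25} \approx 1115.6$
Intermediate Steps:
$A{\left(h \right)} = \frac{6}{7}$ ($A{\left(h \right)} = \frac{1}{7} \cdot 6 = \frac{6}{7}$)
$R{\left(b \right)} = - \frac{14}{5} + \frac{7 b}{5}$ ($R{\left(b \right)} = \frac{2 - b}{5 \left(- \frac{1}{7}\right)} = \frac{2 - b}{- \frac{5}{7}} = \left(2 - b\right) \left(- \frac{7}{5}\right) = - \frac{14}{5} + \frac{7 b}{5}$)
$\left(\left(33 - R{\left(6 \right)}\right) + Z{\left(-1,A{\left(3 \right)} \right)}\right)^{2} = \left(\left(33 - \left(- \frac{14}{5} + \frac{7}{5} \cdot 6\right)\right) + 6\right)^{2} = \left(\left(33 - \left(- \frac{14}{5} + \frac{42}{5}\right)\right) + 6\right)^{2} = \left(\left(33 - \frac{28}{5}\right) + 6\right)^{2} = \left(\frac{137}{5} + 6\right)^{2} = \left(\frac{167}{5}\right)^{2} = \frac{27889}{25}$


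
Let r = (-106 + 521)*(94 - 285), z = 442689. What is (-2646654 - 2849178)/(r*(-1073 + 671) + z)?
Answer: -610648/3589691 ≈ -0.17011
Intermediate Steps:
r = -79265 (r = 415*(-191) = -79265)
(-2646654 - 2849178)/(r*(-1073 + 671) + z) = (-2646654 - 2849178)/(-79265*(-1073 + 671) + 442689) = -5495832/(-79265*(-402) + 442689) = -5495832/(31864530 + 442689) = -5495832/32307219 = -5495832*1/32307219 = -610648/3589691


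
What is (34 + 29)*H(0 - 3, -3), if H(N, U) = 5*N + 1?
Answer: -882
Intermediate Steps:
H(N, U) = 1 + 5*N
(34 + 29)*H(0 - 3, -3) = (34 + 29)*(1 + 5*(0 - 3)) = 63*(1 + 5*(-3)) = 63*(1 - 15) = 63*(-14) = -882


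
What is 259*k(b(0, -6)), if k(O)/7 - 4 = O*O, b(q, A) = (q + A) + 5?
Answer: 9065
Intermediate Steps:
b(q, A) = 5 + A + q (b(q, A) = (A + q) + 5 = 5 + A + q)
k(O) = 28 + 7*O² (k(O) = 28 + 7*(O*O) = 28 + 7*O²)
259*k(b(0, -6)) = 259*(28 + 7*(5 - 6 + 0)²) = 259*(28 + 7*(-1)²) = 259*(28 + 7*1) = 259*(28 + 7) = 259*35 = 9065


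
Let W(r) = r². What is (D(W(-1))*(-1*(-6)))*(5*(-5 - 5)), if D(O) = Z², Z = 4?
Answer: -4800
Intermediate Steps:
D(O) = 16 (D(O) = 4² = 16)
(D(W(-1))*(-1*(-6)))*(5*(-5 - 5)) = (16*(-1*(-6)))*(5*(-5 - 5)) = (16*6)*(5*(-10)) = 96*(-50) = -4800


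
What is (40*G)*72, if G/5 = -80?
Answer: -1152000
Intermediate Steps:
G = -400 (G = 5*(-80) = -400)
(40*G)*72 = (40*(-400))*72 = -16000*72 = -1152000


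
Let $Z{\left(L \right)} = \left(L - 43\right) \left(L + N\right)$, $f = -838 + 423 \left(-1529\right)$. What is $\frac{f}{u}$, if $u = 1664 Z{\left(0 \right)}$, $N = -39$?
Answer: $- \frac{647605}{2790528} \approx -0.23207$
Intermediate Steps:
$f = -647605$ ($f = -838 - 646767 = -647605$)
$Z{\left(L \right)} = \left(-43 + L\right) \left(-39 + L\right)$ ($Z{\left(L \right)} = \left(L - 43\right) \left(L - 39\right) = \left(-43 + L\right) \left(-39 + L\right)$)
$u = 2790528$ ($u = 1664 \left(1677 + 0^{2} - 0\right) = 1664 \left(1677 + 0 + 0\right) = 1664 \cdot 1677 = 2790528$)
$\frac{f}{u} = - \frac{647605}{2790528}$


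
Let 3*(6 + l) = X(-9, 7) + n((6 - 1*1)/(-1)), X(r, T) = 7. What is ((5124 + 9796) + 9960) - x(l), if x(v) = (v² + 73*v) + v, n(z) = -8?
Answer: 227777/9 ≈ 25309.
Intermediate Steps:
l = -19/3 (l = -6 + (7 - 8)/3 = -6 + (⅓)*(-1) = -6 - ⅓ = -19/3 ≈ -6.3333)
x(v) = v² + 74*v
((5124 + 9796) + 9960) - x(l) = ((5124 + 9796) + 9960) - (-19)*(74 - 19/3)/3 = (14920 + 9960) - (-19)*203/(3*3) = 24880 - 1*(-3857/9) = 24880 + 3857/9 = 227777/9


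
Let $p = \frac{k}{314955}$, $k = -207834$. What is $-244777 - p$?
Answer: $- \frac{25697844067}{104985} \approx -2.4478 \cdot 10^{5}$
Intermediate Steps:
$p = - \frac{69278}{104985}$ ($p = - \frac{207834}{314955} = \left(-207834\right) \frac{1}{314955} = - \frac{69278}{104985} \approx -0.65988$)
$-244777 - p = -244777 - - \frac{69278}{104985} = -244777 + \frac{69278}{104985} = - \frac{25697844067}{104985}$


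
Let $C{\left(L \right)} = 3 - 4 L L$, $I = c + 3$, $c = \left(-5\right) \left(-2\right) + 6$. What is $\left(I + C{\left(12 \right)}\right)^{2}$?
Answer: $2920681$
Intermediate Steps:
$c = 16$ ($c = 10 + 6 = 16$)
$I = 19$ ($I = 16 + 3 = 19$)
$C{\left(L \right)} = - 12 L^{2}$ ($C{\left(L \right)} = 3 \left(- 4 L^{2}\right) = - 12 L^{2}$)
$\left(I + C{\left(12 \right)}\right)^{2} = \left(19 - 12 \cdot 12^{2}\right)^{2} = \left(19 - 1728\right)^{2} = \left(-1709\right)^{2} = 2920681$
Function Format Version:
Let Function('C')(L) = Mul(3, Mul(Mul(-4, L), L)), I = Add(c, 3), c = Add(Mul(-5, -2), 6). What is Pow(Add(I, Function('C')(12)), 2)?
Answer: 2920681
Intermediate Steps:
c = 16 (c = Add(10, 6) = 16)
I = 19 (I = Add(16, 3) = 19)
Function('C')(L) = Mul(-12, Pow(L, 2)) (Function('C')(L) = Mul(3, Mul(-4, Pow(L, 2))) = Mul(-12, Pow(L, 2)))
Pow(Add(I, Function('C')(12)), 2) = Pow(Add(19, Mul(-12, Pow(12, 2))), 2) = Pow(Add(19, Mul(-12, 144)), 2) = Pow(Add(19, -1728), 2) = Pow(-1709, 2) = 2920681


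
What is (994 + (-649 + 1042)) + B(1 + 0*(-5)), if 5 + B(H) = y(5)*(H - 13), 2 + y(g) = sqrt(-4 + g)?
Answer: 1394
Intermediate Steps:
y(g) = -2 + sqrt(-4 + g)
B(H) = 8 - H (B(H) = -5 + (-2 + sqrt(-4 + 5))*(H - 13) = -5 + (-2 + sqrt(1))*(-13 + H) = -5 + (-2 + 1)*(-13 + H) = -5 - (-13 + H) = -5 + (13 - H) = 8 - H)
(994 + (-649 + 1042)) + B(1 + 0*(-5)) = (994 + (-649 + 1042)) + (8 - (1 + 0*(-5))) = (994 + 393) + (8 - (1 + 0)) = 1387 + (8 - 1*1) = 1387 + (8 - 1) = 1387 + 7 = 1394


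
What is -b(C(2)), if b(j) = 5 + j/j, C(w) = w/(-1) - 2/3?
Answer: -6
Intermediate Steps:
C(w) = -⅔ - w (C(w) = w*(-1) - 2*⅓ = -w - ⅔ = -⅔ - w)
b(j) = 6 (b(j) = 5 + 1 = 6)
-b(C(2)) = -1*6 = -6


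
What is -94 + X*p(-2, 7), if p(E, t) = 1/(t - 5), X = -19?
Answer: -207/2 ≈ -103.50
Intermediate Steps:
p(E, t) = 1/(-5 + t)
-94 + X*p(-2, 7) = -94 - 19/(-5 + 7) = -94 - 19/2 = -207/2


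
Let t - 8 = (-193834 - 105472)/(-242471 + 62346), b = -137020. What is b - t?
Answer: -24682467806/180125 ≈ -1.3703e+5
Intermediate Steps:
t = 1740306/180125 (t = 8 + (-193834 - 105472)/(-242471 + 62346) = 8 - 299306/(-180125) = 8 - 299306*(-1/180125) = 8 + 299306/180125 = 1740306/180125 ≈ 9.6617)
b - t = -137020 - 1*1740306/180125 = -137020 - 1740306/180125 = -24682467806/180125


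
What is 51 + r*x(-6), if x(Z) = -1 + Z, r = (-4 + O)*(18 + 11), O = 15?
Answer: -2182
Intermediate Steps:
r = 319 (r = (-4 + 15)*(18 + 11) = 11*29 = 319)
51 + r*x(-6) = 51 + 319*(-1 - 6) = 51 + 319*(-7) = 51 - 2233 = -2182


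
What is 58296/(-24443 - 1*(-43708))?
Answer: 58296/19265 ≈ 3.0260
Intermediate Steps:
58296/(-24443 - 1*(-43708)) = 58296/(-24443 + 43708) = 58296/19265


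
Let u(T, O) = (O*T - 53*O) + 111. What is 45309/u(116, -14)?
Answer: -15103/257 ≈ -58.767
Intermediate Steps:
u(T, O) = 111 - 53*O + O*T (u(T, O) = (-53*O + O*T) + 111 = 111 - 53*O + O*T)
45309/u(116, -14) = 45309/(111 - 53*(-14) - 14*116) = 45309/(111 + 742 - 1624) = 45309/(-771) = 45309*(-1/771) = -15103/257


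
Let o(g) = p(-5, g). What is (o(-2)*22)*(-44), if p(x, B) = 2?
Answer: -1936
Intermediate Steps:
o(g) = 2
(o(-2)*22)*(-44) = (2*22)*(-44) = 44*(-44) = -1936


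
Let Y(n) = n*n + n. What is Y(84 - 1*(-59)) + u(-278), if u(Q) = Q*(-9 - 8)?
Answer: 25318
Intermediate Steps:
Y(n) = n + n² (Y(n) = n² + n = n + n²)
u(Q) = -17*Q (u(Q) = Q*(-17) = -17*Q)
Y(84 - 1*(-59)) + u(-278) = (84 - 1*(-59))*(1 + (84 - 1*(-59))) - 17*(-278) = (84 + 59)*(1 + (84 + 59)) + 4726 = 143*(1 + 143) + 4726 = 143*144 + 4726 = 20592 + 4726 = 25318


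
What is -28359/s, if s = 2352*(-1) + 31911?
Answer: -9453/9853 ≈ -0.95940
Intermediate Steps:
s = 29559 (s = -2352 + 31911 = 29559)
-28359/s = -28359/29559 = -28359*1/29559 = -9453/9853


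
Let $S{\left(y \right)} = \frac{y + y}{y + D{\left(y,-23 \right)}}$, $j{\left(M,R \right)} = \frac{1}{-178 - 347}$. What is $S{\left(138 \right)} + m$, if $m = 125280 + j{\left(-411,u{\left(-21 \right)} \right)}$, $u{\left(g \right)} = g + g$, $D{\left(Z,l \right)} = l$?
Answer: $\frac{65773259}{525} \approx 1.2528 \cdot 10^{5}$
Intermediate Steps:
$u{\left(g \right)} = 2 g$
$j{\left(M,R \right)} = - \frac{1}{525}$ ($j{\left(M,R \right)} = \frac{1}{-525} = - \frac{1}{525}$)
$S{\left(y \right)} = \frac{2 y}{-23 + y}$ ($S{\left(y \right)} = \frac{y + y}{y - 23} = \frac{2 y}{-23 + y}$)
$m = \frac{65771999}{525}$ ($m = 125280 - \frac{1}{525} = \frac{65771999}{525} \approx 1.2528 \cdot 10^{5}$)
$S{\left(138 \right)} + m = 2 \cdot 138 \frac{1}{-23 + 138} + \frac{65771999}{525} = 2 \cdot 138 \cdot \frac{1}{115} + \frac{65771999}{525} = \frac{12}{5} + \frac{65771999}{525} = \frac{65773259}{525}$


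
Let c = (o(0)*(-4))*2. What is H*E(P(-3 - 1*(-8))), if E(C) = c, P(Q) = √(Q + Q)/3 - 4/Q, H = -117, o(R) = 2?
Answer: 1872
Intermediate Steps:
P(Q) = -4/Q + √2*√Q/3 (P(Q) = √(2*Q)*(⅓) - 4/Q = (√2*√Q)*(⅓) - 4/Q = √2*√Q/3 - 4/Q = -4/Q + √2*√Q/3)
c = -16 (c = (2*(-4))*2 = -8*2 = -16)
E(C) = -16
H*E(P(-3 - 1*(-8))) = -117*(-16) = 1872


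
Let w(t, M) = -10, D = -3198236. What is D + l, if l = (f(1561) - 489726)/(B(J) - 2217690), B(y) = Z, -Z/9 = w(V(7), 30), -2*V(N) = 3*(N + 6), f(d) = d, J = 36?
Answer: -1418481533087/443520 ≈ -3.1982e+6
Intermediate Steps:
V(N) = -9 - 3*N/2 (V(N) = -3*(N + 6)/2 = -3*(6 + N)/2 = -(18 + 3*N)/2 = -9 - 3*N/2)
Z = 90 (Z = -9*(-10) = 90)
B(y) = 90
l = 97633/443520 (l = (1561 - 489726)/(90 - 2217690) = -488165/(-2217600) = -488165*(-1/2217600) = 97633/443520 ≈ 0.22013)
D + l = -3198236 + 97633/443520 = -1418481533087/443520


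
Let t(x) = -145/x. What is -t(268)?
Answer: 145/268 ≈ 0.54105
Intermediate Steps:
-t(268) = -(-145)/268 = -1*(-145/268) = 145/268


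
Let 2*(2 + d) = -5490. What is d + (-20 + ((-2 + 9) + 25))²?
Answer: -2603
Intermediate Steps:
d = -2747 (d = -2 + (½)*(-5490) = -2 - 2745 = -2747)
d + (-20 + ((-2 + 9) + 25))² = -2747 + (-20 + ((-2 + 9) + 25))² = -2747 + (-20 + (7 + 25))² = -2747 + (-20 + 32)² = -2747 + 12² = -2747 + 144 = -2603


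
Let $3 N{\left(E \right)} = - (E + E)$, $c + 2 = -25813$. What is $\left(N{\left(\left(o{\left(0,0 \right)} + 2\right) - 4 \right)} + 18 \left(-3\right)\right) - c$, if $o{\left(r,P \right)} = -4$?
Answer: $25765$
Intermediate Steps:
$c = -25815$ ($c = -2 - 25813 = -25815$)
$N{\left(E \right)} = - \frac{2 E}{3}$ ($N{\left(E \right)} = \frac{\left(-1\right) \left(E + E\right)}{3} = \frac{\left(-1\right) 2 E}{3} = \frac{\left(-2\right) E}{3} = - \frac{2 E}{3}$)
$\left(N{\left(\left(o{\left(0,0 \right)} + 2\right) - 4 \right)} + 18 \left(-3\right)\right) - c = \left(- \frac{2 \left(\left(-4 + 2\right) - 4\right)}{3} + 18 \left(-3\right)\right) - -25815 = \left(- \frac{2 \left(-2 - 4\right)}{3} - 54\right) + 25815 = \left(\left(- \frac{2}{3}\right) \left(-6\right) - 54\right) + 25815 = \left(4 - 54\right) + 25815 = -50 + 25815 = 25765$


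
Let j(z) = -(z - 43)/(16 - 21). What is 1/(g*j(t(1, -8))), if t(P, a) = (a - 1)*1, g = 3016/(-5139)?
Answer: 25695/156832 ≈ 0.16384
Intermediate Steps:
g = -3016/5139 (g = 3016*(-1/5139) = -3016/5139 ≈ -0.58688)
t(P, a) = -1 + a (t(P, a) = (-1 + a)*1 = -1 + a)
j(z) = -43/5 + z/5 (j(z) = -(-43 + z)/(-5) = -(-43 + z)*(-1)/5 = -(43/5 - z/5) = -43/5 + z/5)
1/(g*j(t(1, -8))) = 1/((-3016/5139)*(-43/5 + (-1 - 8)/5)) = -5139/(3016*(-43/5 + (1/5)*(-9))) = -5139/(3016*(-43/5 - 9/5)) = -5139/(3016*(-52/5)) = -5139/3016*(-5/52) = 25695/156832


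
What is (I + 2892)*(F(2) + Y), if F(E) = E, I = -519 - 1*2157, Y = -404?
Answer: -86832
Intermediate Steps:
I = -2676 (I = -519 - 2157 = -2676)
(I + 2892)*(F(2) + Y) = (-2676 + 2892)*(2 - 404) = 216*(-402) = -86832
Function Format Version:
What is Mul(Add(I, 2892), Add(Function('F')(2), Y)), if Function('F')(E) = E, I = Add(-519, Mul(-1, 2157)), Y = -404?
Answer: -86832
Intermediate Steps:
I = -2676 (I = Add(-519, -2157) = -2676)
Mul(Add(I, 2892), Add(Function('F')(2), Y)) = Mul(Add(-2676, 2892), Add(2, -404)) = Mul(216, -402) = -86832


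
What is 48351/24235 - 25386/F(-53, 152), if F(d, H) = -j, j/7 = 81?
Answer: 214214909/4580415 ≈ 46.768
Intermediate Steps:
j = 567 (j = 7*81 = 567)
F(d, H) = -567 (F(d, H) = -1*567 = -567)
48351/24235 - 25386/F(-53, 152) = 48351/24235 - 25386/(-567) = 48351*(1/24235) - 25386*(-1/567) = 48351/24235 + 8462/189 = 214214909/4580415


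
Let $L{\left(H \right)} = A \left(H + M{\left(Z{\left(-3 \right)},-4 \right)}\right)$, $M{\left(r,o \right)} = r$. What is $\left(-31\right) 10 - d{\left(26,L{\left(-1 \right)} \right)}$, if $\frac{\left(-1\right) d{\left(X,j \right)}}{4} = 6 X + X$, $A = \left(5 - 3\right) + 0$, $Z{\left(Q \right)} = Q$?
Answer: $418$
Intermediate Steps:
$A = 2$ ($A = 2 + 0 = 2$)
$L{\left(H \right)} = -6 + 2 H$ ($L{\left(H \right)} = 2 \left(H - 3\right) = 2 \left(-3 + H\right) = -6 + 2 H$)
$d{\left(X,j \right)} = - 28 X$ ($d{\left(X,j \right)} = - 4 \left(6 X + X\right) = - 4 \cdot 7 X = - 28 X$)
$\left(-31\right) 10 - d{\left(26,L{\left(-1 \right)} \right)} = \left(-31\right) 10 - \left(-28\right) 26 = -310 - -728 = -310 + 728 = 418$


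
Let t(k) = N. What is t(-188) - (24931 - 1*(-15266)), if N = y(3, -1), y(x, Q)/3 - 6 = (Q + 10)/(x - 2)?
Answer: -40152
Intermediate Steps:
y(x, Q) = 18 + 3*(10 + Q)/(-2 + x) (y(x, Q) = 18 + 3*((Q + 10)/(x - 2)) = 18 + 3*((10 + Q)/(-2 + x)) = 18 + 3*(10 + Q)/(-2 + x))
N = 45 (N = 3*(-2 - 1 + 6*3)/(-2 + 3) = 3*(-2 - 1 + 18)/1 = 3*1*15 = 45)
t(k) = 45
t(-188) - (24931 - 1*(-15266)) = 45 - (24931 - 1*(-15266)) = 45 - (24931 + 15266) = 45 - 1*40197 = 45 - 40197 = -40152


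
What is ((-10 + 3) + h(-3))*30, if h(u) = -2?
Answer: -270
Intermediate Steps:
((-10 + 3) + h(-3))*30 = ((-10 + 3) - 2)*30 = (-7 - 2)*30 = -9*30 = -270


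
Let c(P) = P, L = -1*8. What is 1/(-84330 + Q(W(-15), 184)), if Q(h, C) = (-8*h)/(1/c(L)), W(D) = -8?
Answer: -1/84842 ≈ -1.1787e-5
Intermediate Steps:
L = -8
Q(h, C) = 64*h (Q(h, C) = (-8*h)/(1/(-8)) = (-8*h)/(-1/8) = -8*h*(-8) = 64*h)
1/(-84330 + Q(W(-15), 184)) = 1/(-84330 + 64*(-8)) = 1/(-84330 - 512) = 1/(-84842) = -1/84842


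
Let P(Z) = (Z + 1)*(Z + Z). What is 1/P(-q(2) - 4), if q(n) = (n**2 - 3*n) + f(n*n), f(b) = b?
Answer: 1/60 ≈ 0.016667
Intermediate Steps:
q(n) = -3*n + 2*n**2 (q(n) = (n**2 - 3*n) + n*n = (n**2 - 3*n) + n**2 = -3*n + 2*n**2)
P(Z) = 2*Z*(1 + Z) (P(Z) = (1 + Z)*(2*Z) = 2*Z*(1 + Z))
1/P(-q(2) - 4) = 1/(2*(-2*(-3 + 2*2) - 4)*(1 + (-2*(-3 + 2*2) - 4))) = 1/(2*(-2*(-3 + 4) - 4)*(1 + (-2*(-3 + 4) - 4))) = 1/(2*(-2 - 4)*(1 + (-2 - 4))) = 1/(2*(-6)*(1 - 6)) = 1/(2*(-6)*(-5)) = 1/60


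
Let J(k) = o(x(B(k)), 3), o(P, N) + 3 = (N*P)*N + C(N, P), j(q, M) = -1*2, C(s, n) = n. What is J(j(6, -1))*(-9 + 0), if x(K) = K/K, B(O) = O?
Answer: -63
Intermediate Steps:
j(q, M) = -2
x(K) = 1
o(P, N) = -3 + P + P*N² (o(P, N) = -3 + ((N*P)*N + P) = -3 + (P*N² + P) = -3 + (P + P*N²) = -3 + P + P*N²)
J(k) = 7 (J(k) = -3 + 1 + 1*3² = -3 + 1 + 1*9 = -3 + 1 + 9 = 7)
J(j(6, -1))*(-9 + 0) = 7*(-9 + 0) = 7*(-9) = -63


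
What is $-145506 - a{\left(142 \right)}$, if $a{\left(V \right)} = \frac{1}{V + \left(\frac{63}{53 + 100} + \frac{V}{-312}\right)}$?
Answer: $- \frac{54778500966}{376469} \approx -1.4551 \cdot 10^{5}$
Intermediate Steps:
$a{\left(V \right)} = \frac{1}{\frac{7}{17} + \frac{311 V}{312}}$ ($a{\left(V \right)} = \frac{1}{V + \left(\frac{63}{153} + V \left(- \frac{1}{312}\right)\right)} = \frac{1}{V - \left(- \frac{7}{17} + \frac{V}{312}\right)} = \frac{1}{\frac{7}{17} + \frac{311 V}{312}}$)
$-145506 - a{\left(142 \right)} = -145506 - \frac{5304}{2184 + 5287 \cdot 142} = -145506 - \frac{5304}{2184 + 750754} = -145506 - \frac{5304}{752938} = -145506 - 5304 \cdot \frac{1}{752938} = -145506 - \frac{2652}{376469} = - \frac{54778500966}{376469}$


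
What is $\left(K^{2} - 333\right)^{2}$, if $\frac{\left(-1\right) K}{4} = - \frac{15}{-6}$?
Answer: $54289$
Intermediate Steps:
$K = -10$ ($K = - 4 \left(- \frac{15}{-6}\right) = - 4 \left(\left(-15\right) \left(- \frac{1}{6}\right)\right) = \left(-4\right) \frac{5}{2} = -10$)
$\left(K^{2} - 333\right)^{2} = \left(\left(-10\right)^{2} - 333\right)^{2} = \left(100 - 333\right)^{2} = \left(-233\right)^{2} = 54289$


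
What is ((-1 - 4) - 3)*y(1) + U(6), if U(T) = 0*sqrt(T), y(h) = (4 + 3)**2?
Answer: -392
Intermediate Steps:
y(h) = 49 (y(h) = 7**2 = 49)
U(T) = 0
((-1 - 4) - 3)*y(1) + U(6) = ((-1 - 4) - 3)*49 + 0 = (-5 - 3)*49 + 0 = -8*49 + 0 = -392 + 0 = -392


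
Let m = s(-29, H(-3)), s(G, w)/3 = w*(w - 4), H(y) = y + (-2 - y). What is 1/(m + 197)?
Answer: 1/233 ≈ 0.0042918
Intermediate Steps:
H(y) = -2
s(G, w) = 3*w*(-4 + w) (s(G, w) = 3*(w*(w - 4)) = 3*(w*(-4 + w)) = 3*w*(-4 + w))
m = 36 (m = 3*(-2)*(-4 - 2) = 3*(-2)*(-6) = 36)
1/(m + 197) = 1/(36 + 197) = 1/233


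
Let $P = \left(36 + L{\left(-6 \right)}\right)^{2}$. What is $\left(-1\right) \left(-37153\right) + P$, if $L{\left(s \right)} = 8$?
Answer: $39089$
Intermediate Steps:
$P = 1936$ ($P = \left(36 + 8\right)^{2} = 44^{2} = 1936$)
$\left(-1\right) \left(-37153\right) + P = \left(-1\right) \left(-37153\right) + 1936 = 37153 + 1936 = 39089$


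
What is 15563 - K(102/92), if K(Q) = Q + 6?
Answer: 715571/46 ≈ 15556.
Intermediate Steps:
K(Q) = 6 + Q
15563 - K(102/92) = 15563 - (6 + 102/92) = 15563 - (6 + 102*(1/92)) = 15563 - (6 + 51/46) = 15563 - 1*327/46 = 15563 - 327/46 = 715571/46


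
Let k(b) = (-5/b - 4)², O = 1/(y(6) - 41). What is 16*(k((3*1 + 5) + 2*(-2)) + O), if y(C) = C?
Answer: 15419/35 ≈ 440.54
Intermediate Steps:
O = -1/35 (O = 1/(6 - 41) = 1/(-35) = -1/35 ≈ -0.028571)
k(b) = (-4 - 5/b)²
16*(k((3*1 + 5) + 2*(-2)) + O) = 16*((5 + 4*((3*1 + 5) + 2*(-2)))²/((3*1 + 5) + 2*(-2))² - 1/35) = 16*((5 + 4*((3 + 5) - 4))²/((3 + 5) - 4)² - 1/35) = 16*((5 + 4*(8 - 4))²/(8 - 4)² - 1/35) = 16*((5 + 4*4)²/4² - 1/35) = 16*((5 + 16)²/16 - 1/35) = 16*((1/16)*21² - 1/35) = 16*((1/16)*441 - 1/35) = 16*(441/16 - 1/35) = 16*(15419/560) = 15419/35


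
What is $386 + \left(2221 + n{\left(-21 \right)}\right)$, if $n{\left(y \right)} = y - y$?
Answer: $2607$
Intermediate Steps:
$n{\left(y \right)} = 0$
$386 + \left(2221 + n{\left(-21 \right)}\right) = 386 + \left(2221 + 0\right) = 386 + 2221 = 2607$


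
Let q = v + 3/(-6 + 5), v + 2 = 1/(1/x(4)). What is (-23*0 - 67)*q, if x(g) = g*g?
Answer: -737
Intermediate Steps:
x(g) = g²
v = 14 (v = -2 + 1/(1/(4²)) = -2 + 1/(1/16) = -2 + 16 = 14)
q = 11 (q = 14 + 3/(-6 + 5) = 14 + 3/(-1) = 14 - 1*3 = 14 - 3 = 11)
(-23*0 - 67)*q = (-23*0 - 67)*11 = (0 - 67)*11 = -67*11 = -737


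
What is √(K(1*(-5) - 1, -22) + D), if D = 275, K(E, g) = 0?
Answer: 5*√11 ≈ 16.583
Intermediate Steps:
√(K(1*(-5) - 1, -22) + D) = √(0 + 275) = √275 = 5*√11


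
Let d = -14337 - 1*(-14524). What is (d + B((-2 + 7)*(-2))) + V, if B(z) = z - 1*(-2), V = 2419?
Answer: 2598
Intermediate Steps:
d = 187 (d = -14337 + 14524 = 187)
B(z) = 2 + z (B(z) = z + 2 = 2 + z)
(d + B((-2 + 7)*(-2))) + V = (187 + (2 + (-2 + 7)*(-2))) + 2419 = (187 + (2 + 5*(-2))) + 2419 = (187 + (2 - 10)) + 2419 = (187 - 8) + 2419 = 179 + 2419 = 2598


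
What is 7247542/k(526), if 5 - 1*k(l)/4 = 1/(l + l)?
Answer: 1906103546/5259 ≈ 3.6245e+5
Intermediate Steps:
k(l) = 20 - 2/l (k(l) = 20 - 4/(l + l) = 20 - 4*1/(2*l) = 20 - 2/l)
7247542/k(526) = 7247542/(20 - 2/526) = 7247542/(20 - 2*1/526) = 7247542/(20 - 1/263) = 7247542/(5259/263) = 7247542*(263/5259) = 1906103546/5259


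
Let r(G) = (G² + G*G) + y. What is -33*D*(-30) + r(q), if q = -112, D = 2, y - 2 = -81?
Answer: 26989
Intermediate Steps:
y = -79 (y = 2 - 81 = -79)
r(G) = -79 + 2*G² (r(G) = (G² + G*G) - 79 = (G² + G²) - 79 = 2*G² - 79 = -79 + 2*G²)
-33*D*(-30) + r(q) = -33*2*(-30) + (-79 + 2*(-112)²) = -66*(-30) + (-79 + 2*12544) = 1980 + (-79 + 25088) = 1980 + 25009 = 26989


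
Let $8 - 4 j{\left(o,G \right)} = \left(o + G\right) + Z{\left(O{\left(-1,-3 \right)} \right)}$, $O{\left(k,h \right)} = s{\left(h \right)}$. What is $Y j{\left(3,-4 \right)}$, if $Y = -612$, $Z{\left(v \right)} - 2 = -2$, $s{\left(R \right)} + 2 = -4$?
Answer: $-1377$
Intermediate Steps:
$s{\left(R \right)} = -6$ ($s{\left(R \right)} = -2 - 4 = -6$)
$O{\left(k,h \right)} = -6$
$Z{\left(v \right)} = 0$ ($Z{\left(v \right)} = 2 - 2 = 0$)
$j{\left(o,G \right)} = 2 - \frac{G}{4} - \frac{o}{4}$ ($j{\left(o,G \right)} = 2 - \frac{\left(o + G\right) + 0}{4} = 2 - \frac{\left(G + o\right) + 0}{4} = 2 - \frac{G + o}{4} = 2 - \left(\frac{G}{4} + \frac{o}{4}\right) = 2 - \frac{G}{4} - \frac{o}{4}$)
$Y j{\left(3,-4 \right)} = - 612 \left(2 - -1 - \frac{3}{4}\right) = - 612 \left(2 + 1 - \frac{3}{4}\right) = \left(-612\right) \frac{9}{4} = -1377$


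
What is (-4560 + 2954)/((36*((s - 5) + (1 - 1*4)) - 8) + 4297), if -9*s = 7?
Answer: -1606/3973 ≈ -0.40423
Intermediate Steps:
s = -7/9 (s = -⅑*7 = -7/9 ≈ -0.77778)
(-4560 + 2954)/((36*((s - 5) + (1 - 1*4)) - 8) + 4297) = (-4560 + 2954)/((36*((-7/9 - 5) + (1 - 1*4)) - 8) + 4297) = -1606/((36*(-52/9 + (1 - 4)) - 8) + 4297) = -1606/((36*(-52/9 - 3) - 8) + 4297) = -1606/((36*(-79/9) - 8) + 4297) = -1606/((-316 - 8) + 4297) = -1606/(-324 + 4297) = -1606/3973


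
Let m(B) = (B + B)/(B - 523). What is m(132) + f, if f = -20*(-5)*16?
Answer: 625336/391 ≈ 1599.3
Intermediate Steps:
m(B) = 2*B/(-523 + B) (m(B) = (2*B)/(-523 + B) = 2*B/(-523 + B))
f = 1600 (f = 100*16 = 1600)
m(132) + f = 2*132/(-523 + 132) + 1600 = 2*132/(-391) + 1600 = 2*132*(-1/391) + 1600 = -264/391 + 1600 = 625336/391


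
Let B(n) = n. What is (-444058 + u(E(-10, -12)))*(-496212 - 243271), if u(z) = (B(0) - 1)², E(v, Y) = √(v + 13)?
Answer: 328372602531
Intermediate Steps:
E(v, Y) = √(13 + v)
u(z) = 1 (u(z) = (0 - 1)² = (-1)² = 1)
(-444058 + u(E(-10, -12)))*(-496212 - 243271) = (-444058 + 1)*(-496212 - 243271) = -444057*(-739483) = 328372602531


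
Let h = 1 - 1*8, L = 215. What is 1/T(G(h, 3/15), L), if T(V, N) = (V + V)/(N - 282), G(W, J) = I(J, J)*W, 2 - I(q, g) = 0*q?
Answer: 67/28 ≈ 2.3929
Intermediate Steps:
I(q, g) = 2 (I(q, g) = 2 - 0*q = 2 - 1*0 = 2 + 0 = 2)
h = -7 (h = 1 - 8 = -7)
G(W, J) = 2*W
T(V, N) = 2*V/(-282 + N) (T(V, N) = (2*V)/(-282 + N) = 2*V/(-282 + N))
1/T(G(h, 3/15), L) = 1/(2*(2*(-7))/(-282 + 215)) = 1/(2*(-14)/(-67)) = 1/(2*(-14)*(-1/67)) = 1/(28/67) = 67/28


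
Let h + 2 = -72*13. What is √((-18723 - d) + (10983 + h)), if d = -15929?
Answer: √7251 ≈ 85.153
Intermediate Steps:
h = -938 (h = -2 - 72*13 = -2 - 936 = -938)
√((-18723 - d) + (10983 + h)) = √((-18723 - 1*(-15929)) + (10983 - 938)) = √((-18723 + 15929) + 10045) = √(-2794 + 10045) = √7251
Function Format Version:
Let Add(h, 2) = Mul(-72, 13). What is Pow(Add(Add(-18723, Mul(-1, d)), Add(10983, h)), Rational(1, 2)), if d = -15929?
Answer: Pow(7251, Rational(1, 2)) ≈ 85.153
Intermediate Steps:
h = -938 (h = Add(-2, Mul(-72, 13)) = Add(-2, -936) = -938)
Pow(Add(Add(-18723, Mul(-1, d)), Add(10983, h)), Rational(1, 2)) = Pow(Add(Add(-18723, Mul(-1, -15929)), Add(10983, -938)), Rational(1, 2)) = Pow(Add(Add(-18723, 15929), 10045), Rational(1, 2)) = Pow(Add(-2794, 10045), Rational(1, 2)) = Pow(7251, Rational(1, 2))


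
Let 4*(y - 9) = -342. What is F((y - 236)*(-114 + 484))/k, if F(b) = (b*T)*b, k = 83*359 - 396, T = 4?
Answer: 53476562500/29401 ≈ 1.8189e+6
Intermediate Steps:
y = -153/2 (y = 9 + (¼)*(-342) = 9 - 171/2 = -153/2 ≈ -76.500)
k = 29401 (k = 29797 - 396 = 29401)
F(b) = 4*b² (F(b) = (b*4)*b = (4*b)*b = 4*b²)
F((y - 236)*(-114 + 484))/k = (4*((-153/2 - 236)*(-114 + 484))²)/29401 = (4*(-625/2*370)²)*(1/29401) = (4*(-115625)²)*(1/29401) = (4*13369140625)*(1/29401) = 53476562500*(1/29401) = 53476562500/29401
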